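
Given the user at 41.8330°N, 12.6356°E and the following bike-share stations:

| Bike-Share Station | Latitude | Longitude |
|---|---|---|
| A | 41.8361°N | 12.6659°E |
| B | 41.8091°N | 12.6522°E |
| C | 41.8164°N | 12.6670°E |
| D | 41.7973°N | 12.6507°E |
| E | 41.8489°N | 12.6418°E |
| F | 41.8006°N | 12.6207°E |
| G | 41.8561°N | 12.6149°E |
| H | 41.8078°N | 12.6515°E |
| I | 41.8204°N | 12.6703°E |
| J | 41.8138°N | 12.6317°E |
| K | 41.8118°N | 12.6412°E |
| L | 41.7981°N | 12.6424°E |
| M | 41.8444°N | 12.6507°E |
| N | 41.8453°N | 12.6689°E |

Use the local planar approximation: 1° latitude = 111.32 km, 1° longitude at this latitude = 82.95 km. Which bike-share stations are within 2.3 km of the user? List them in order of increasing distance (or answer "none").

Distances from 41.8330°N, 12.6356°E:
A: 2.5370 km
B: 2.9958 km
C: 3.1936 km
D: 4.1668 km
E: 1.8432 km
F: 3.8127 km
G: 3.0921 km
H: 3.0998 km
I: 3.2019 km
J: 2.1617 km
K: 2.4053 km
L: 3.9258 km
M: 1.7831 km
N: 3.0830 km
Threshold 2.3 km: M (1.7831 km), E (1.8432 km), J (2.1617 km) are within range.

M, E, J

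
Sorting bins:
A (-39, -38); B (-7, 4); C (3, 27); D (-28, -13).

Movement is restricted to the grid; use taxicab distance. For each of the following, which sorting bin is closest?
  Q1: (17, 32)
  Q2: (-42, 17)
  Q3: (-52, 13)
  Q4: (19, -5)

Q1 at (17, 32):
  A: 126
  B: 52
  C: 19
  D: 90
  → nearest: C (19)
Q2 at (-42, 17):
  A: 58
  B: 48
  C: 55
  D: 44
  → nearest: D (44)
Q3 at (-52, 13):
  A: 64
  B: 54
  C: 69
  D: 50
  → nearest: D (50)
Q4 at (19, -5):
  A: 91
  B: 35
  C: 48
  D: 55
  → nearest: B (35)

Q1→C; Q2→D; Q3→D; Q4→B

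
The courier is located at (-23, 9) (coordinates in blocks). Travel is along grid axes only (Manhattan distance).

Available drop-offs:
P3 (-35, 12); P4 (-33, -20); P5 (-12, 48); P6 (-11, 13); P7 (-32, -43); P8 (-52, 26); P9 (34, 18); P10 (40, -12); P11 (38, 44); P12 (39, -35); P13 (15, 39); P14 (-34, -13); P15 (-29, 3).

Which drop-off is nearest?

Distances from (-23, 9):
P3: 15 blocks
P4: 39 blocks
P5: 50 blocks
P6: 16 blocks
P7: 61 blocks
P8: 46 blocks
P9: 66 blocks
P10: 84 blocks
P11: 96 blocks
P12: 106 blocks
P13: 68 blocks
P14: 33 blocks
P15: 12 blocks
Minimum: P15 at 12 blocks.

P15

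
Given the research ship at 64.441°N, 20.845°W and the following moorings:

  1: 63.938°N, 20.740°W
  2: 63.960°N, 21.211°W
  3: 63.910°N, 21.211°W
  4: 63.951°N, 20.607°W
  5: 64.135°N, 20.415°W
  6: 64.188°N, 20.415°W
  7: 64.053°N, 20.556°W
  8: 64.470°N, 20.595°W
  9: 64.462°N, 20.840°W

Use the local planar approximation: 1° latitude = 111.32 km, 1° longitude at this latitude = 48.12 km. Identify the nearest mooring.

Distances from 64.441°N, 20.845°W:
1: √((-0.503·111.32)² + (0.105·48.12)²) = √(3135.32356 + 25.52877) = 56.221 km
2: √((-0.481·111.32)² + (-0.366·48.12)²) = √(2867.05846 + 310.17973) = 56.367 km
3: √((-0.531·111.32)² + (-0.366·48.12)²) = √(3494.10086 + 310.17973) = 61.679 km
4: √((-0.490·111.32)² + (0.238·48.12)²) = √(2975.35339 + 131.16113) = 55.736 km
5: √((-0.306·111.32)² + (0.430·48.12)²) = √(1160.35065 + 428.14231) = 39.856 km
6: √((-0.253·111.32)² + (0.430·48.12)²) = √(793.20864 + 428.14231) = 34.948 km
7: √((-0.388·111.32)² + (0.289·48.12)²) = √(1865.56269 + 193.39575) = 45.376 km
8: √((0.029·111.32)² + (0.250·48.12)²) = √(10.42179 + 144.72090) = 12.456 km
9: √((0.021·111.32)² + (0.005·48.12)²) = √(5.46493 + 0.05789) = 2.350 km
Minimum: 9 at 2.350 km.

9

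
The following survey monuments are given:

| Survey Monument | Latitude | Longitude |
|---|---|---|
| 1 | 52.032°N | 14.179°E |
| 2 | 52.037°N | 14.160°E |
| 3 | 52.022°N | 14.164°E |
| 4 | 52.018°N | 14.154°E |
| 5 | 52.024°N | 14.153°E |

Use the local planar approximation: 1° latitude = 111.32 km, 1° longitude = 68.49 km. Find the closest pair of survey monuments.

4 and 5

Pairwise distances:
4–5: 0.671 km
3–5: 0.786 km
3–4: 0.817 km
1–2: 1.415 km
1–3: 1.515 km
2–5: 1.525 km
2–3: 1.692 km
1–5: 1.991 km
2–4: 2.155 km
1–4: 2.315 km
Closest pair: 4–5 at 0.671 km.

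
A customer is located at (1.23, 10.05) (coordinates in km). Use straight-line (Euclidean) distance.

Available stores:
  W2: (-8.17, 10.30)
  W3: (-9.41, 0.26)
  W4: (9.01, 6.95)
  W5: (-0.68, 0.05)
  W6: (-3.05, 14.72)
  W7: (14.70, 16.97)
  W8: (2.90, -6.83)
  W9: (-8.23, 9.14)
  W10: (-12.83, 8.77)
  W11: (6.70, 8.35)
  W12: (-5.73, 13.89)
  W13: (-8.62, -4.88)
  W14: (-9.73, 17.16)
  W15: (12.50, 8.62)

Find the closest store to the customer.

W11

Distances from (1.23, 10.05):
W2: 9.40 km
W3: 14.46 km
W4: 8.37 km
W5: 10.18 km
W6: 6.33 km
W7: 15.14 km
W8: 16.96 km
W9: 9.50 km
W10: 14.12 km
W11: 5.73 km
W12: 7.95 km
W13: 17.89 km
W14: 13.06 km
W15: 11.36 km
Minimum: W11 at 5.73 km.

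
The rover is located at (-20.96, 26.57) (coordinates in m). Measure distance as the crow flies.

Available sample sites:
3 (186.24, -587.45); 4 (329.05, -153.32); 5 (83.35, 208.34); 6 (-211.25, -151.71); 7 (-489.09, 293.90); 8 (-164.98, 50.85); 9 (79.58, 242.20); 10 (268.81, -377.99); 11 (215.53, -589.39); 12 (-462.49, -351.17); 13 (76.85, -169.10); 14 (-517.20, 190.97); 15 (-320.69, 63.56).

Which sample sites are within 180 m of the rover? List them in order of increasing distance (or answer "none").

Distances from (-20.96, 26.57):
3: 648.04 m
4: 393.53 m
5: 209.57 m
6: 260.76 m
7: 539.08 m
8: 146.05 m
9: 237.92 m
10: 497.63 m
11: 659.80 m
12: 581.06 m
13: 218.75 m
14: 522.76 m
15: 302.00 m
Threshold 180 m: 8 (146.05 m) is within range.

8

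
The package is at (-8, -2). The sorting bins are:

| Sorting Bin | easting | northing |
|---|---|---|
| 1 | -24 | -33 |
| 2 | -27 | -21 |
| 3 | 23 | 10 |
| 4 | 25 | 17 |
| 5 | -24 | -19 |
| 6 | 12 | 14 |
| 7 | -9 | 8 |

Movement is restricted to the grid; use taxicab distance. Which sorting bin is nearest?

7

Distances from (-8, -2):
1: |-16| + |-31| = 16 + 31 = 47
2: |-19| + |-19| = 19 + 19 = 38
3: |31| + |12| = 31 + 12 = 43
4: |33| + |19| = 33 + 19 = 52
5: |-16| + |-17| = 16 + 17 = 33
6: |20| + |16| = 20 + 16 = 36
7: |-1| + |10| = 1 + 10 = 11
Minimum: 7 at 11.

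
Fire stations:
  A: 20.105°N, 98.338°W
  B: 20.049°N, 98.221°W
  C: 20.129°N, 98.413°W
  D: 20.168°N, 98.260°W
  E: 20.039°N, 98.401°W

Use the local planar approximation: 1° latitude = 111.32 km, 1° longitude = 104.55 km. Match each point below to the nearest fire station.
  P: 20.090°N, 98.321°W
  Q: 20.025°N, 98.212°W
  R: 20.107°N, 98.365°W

P at 20.090°N, 98.321°W:
  A: √((0.015·111.32)² + (-0.017·104.55)²) = √(2.78823 + 3.15897) = 2.439 km
  B: √((-0.041·111.32)² + (0.100·104.55)²) = √(20.83119 + 109.30702) = 11.408 km
  C: √((0.039·111.32)² + (-0.092·104.55)²) = √(18.84845 + 92.51747) = 10.553 km
  D: √((0.078·111.32)² + (0.061·104.55)²) = √(75.39379 + 40.67314) = 10.773 km
  E: √((-0.051·111.32)² + (-0.080·104.55)²) = √(32.23196 + 69.95650) = 10.109 km
  → nearest: A (2.439 km)
Q at 20.025°N, 98.212°W:
  A: √((0.080·111.32)² + (-0.126·104.55)²) = √(79.30971 + 173.53583) = 15.901 km
  B: √((0.024·111.32)² + (-0.009·104.55)²) = √(7.13787 + 0.88539) = 2.833 km
  C: √((0.104·111.32)² + (-0.201·104.55)²) = √(134.03341 + 441.61131) = 23.993 km
  D: √((0.143·111.32)² + (-0.048·104.55)²) = √(253.40692 + 25.18434) = 16.691 km
  E: √((0.014·111.32)² + (-0.189·104.55)²) = √(2.42886 + 390.45562) = 19.821 km
  → nearest: B (2.833 km)
R at 20.107°N, 98.365°W:
  A: √((-0.002·111.32)² + (0.027·104.55)²) = √(0.04957 + 7.96848) = 2.832 km
  B: √((-0.058·111.32)² + (0.144·104.55)²) = √(41.68717 + 226.65905) = 16.381 km
  C: √((0.022·111.32)² + (-0.048·104.55)²) = √(5.99780 + 25.18434) = 5.584 km
  D: √((0.061·111.32)² + (0.105·104.55)²) = √(46.11116 + 120.51100) = 12.908 km
  E: √((-0.068·111.32)² + (-0.036·104.55)²) = √(57.30127 + 14.16619) = 8.454 km
  → nearest: A (2.832 km)

P→A; Q→B; R→A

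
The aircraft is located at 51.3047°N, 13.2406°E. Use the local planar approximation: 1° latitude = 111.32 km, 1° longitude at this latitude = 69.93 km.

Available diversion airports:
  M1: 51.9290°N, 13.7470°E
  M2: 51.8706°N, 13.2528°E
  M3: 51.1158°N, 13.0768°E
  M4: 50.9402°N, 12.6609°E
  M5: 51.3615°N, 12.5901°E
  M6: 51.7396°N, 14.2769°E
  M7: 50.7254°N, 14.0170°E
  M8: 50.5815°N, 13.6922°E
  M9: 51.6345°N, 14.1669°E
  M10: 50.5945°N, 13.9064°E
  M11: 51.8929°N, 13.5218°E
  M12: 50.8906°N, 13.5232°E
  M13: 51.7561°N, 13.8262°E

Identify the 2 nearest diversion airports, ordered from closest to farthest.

Distances from 51.3047°N, 13.2406°E:
M1: √((0.6243·111.32)² + (0.5064·69.93)²) = √(4829.843573 + 1254.048839) = 77.9993 km
M2: √((0.5659·111.32)² + (0.0122·69.93)²) = √(3968.494504 + 0.727858) = 63.0018 km
M3: √((-0.1889·111.32)² + (-0.1638·69.93)²) = √(442.191420 + 131.206349) = 23.9457 km
M4: √((-0.3645·111.32)² + (-0.5797·69.93)²) = √(1646.423137 + 1643.363577) = 57.3567 km
M5: √((0.0568·111.32)² + (-0.6505·69.93)²) = √(39.980025 + 2069.291426) = 45.9268 km
M6: √((0.4349·111.32)² + (1.0363·69.93)²) = √(2343.825153 + 5251.677550) = 87.1522 km
M7: √((-0.5793·111.32)² + (0.7764·69.93)²) = √(4158.660356 + 2947.800647) = 84.2998 km
M8: √((-0.7232·111.32)² + (0.4516·69.93)²) = √(6481.316508 + 997.320906) = 86.4791 km
M9: √((0.3298·111.32)² + (0.9263·69.93)²) = √(1347.869040 + 4195.950775) = 74.4568 km
M10: √((-0.7102·111.32)² + (0.6658·69.93)²) = √(6250.398848 + 2167.777170) = 91.7506 km
M11: √((0.5882·111.32)² + (0.2812·69.93)²) = √(4287.424010 + 386.685324) = 68.3675 km
M12: √((-0.4141·111.32)² + (0.2826·69.93)²) = √(2124.989832 + 390.545260) = 50.1551 km
M13: √((0.4514·111.32)² + (0.5856·69.93)²) = √(2525.047224 + 1676.985056) = 64.8231 km
Sorted: M3 (23.9457 km) < M5 (45.9268 km) < M12 (50.1551 km) < M4 (57.3567 km) < …

M3, M5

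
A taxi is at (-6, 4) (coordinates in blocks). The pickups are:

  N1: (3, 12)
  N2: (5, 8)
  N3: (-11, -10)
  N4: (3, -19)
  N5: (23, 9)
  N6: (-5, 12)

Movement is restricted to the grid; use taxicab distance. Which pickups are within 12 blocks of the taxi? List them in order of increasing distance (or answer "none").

Distances from (-6, 4):
N1: |9| + |8| = 9 + 8 = 17 blocks
N2: |11| + |4| = 11 + 4 = 15 blocks
N3: |-5| + |-14| = 5 + 14 = 19 blocks
N4: |9| + |-23| = 9 + 23 = 32 blocks
N5: |29| + |5| = 29 + 5 = 34 blocks
N6: |1| + |8| = 1 + 8 = 9 blocks
Threshold 12 blocks: N6 (9 blocks) is within range.

N6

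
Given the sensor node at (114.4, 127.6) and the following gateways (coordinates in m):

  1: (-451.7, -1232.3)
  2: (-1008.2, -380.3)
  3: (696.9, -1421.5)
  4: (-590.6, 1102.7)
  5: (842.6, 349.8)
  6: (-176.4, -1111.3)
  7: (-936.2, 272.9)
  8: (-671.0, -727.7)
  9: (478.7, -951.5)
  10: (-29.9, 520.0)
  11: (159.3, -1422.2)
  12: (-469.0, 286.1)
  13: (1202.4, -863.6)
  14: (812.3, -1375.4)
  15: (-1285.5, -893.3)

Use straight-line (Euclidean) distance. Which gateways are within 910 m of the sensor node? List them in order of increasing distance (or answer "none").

10, 12, 5

Distances from (114.4, 127.6):
1: √((-566.1)² + (-1359.9)²) = √(320469.210 + 1849328.010) = 1473.0 m
2: √((-1122.6)² + (-507.9)²) = √(1260230.760 + 257962.410) = 1232.1 m
3: √((582.5)² + (-1549.1)²) = √(339306.250 + 2399710.810) = 1655.0 m
4: √((-705.0)² + (975.1)²) = √(497025.000 + 950820.010) = 1203.3 m
5: √((728.2)² + (222.2)²) = √(530275.240 + 49372.840) = 761.3 m
6: √((-290.8)² + (-1238.9)²) = √(84564.640 + 1534873.210) = 1272.6 m
7: √((-1050.6)² + (145.3)²) = √(1103760.360 + 21112.090) = 1060.6 m
8: √((-785.4)² + (-855.3)²) = √(616853.160 + 731538.090) = 1161.2 m
9: √((364.3)² + (-1079.1)²) = √(132714.490 + 1164456.810) = 1138.9 m
10: √((-144.3)² + (392.4)²) = √(20822.490 + 153977.760) = 418.1 m
11: √((44.9)² + (-1549.8)²) = √(2016.010 + 2401880.040) = 1550.5 m
12: √((-583.4)² + (158.5)²) = √(340355.560 + 25122.250) = 604.5 m
13: √((1088.0)² + (-991.2)²) = √(1183744.000 + 982477.440) = 1471.8 m
14: √((697.9)² + (-1503.0)²) = √(487064.410 + 2259009.000) = 1657.1 m
15: √((-1399.9)² + (-1020.9)²) = √(1959720.010 + 1042236.810) = 1732.6 m
Threshold 910 m: 10 (418.1 m), 12 (604.5 m), 5 (761.3 m) are within range.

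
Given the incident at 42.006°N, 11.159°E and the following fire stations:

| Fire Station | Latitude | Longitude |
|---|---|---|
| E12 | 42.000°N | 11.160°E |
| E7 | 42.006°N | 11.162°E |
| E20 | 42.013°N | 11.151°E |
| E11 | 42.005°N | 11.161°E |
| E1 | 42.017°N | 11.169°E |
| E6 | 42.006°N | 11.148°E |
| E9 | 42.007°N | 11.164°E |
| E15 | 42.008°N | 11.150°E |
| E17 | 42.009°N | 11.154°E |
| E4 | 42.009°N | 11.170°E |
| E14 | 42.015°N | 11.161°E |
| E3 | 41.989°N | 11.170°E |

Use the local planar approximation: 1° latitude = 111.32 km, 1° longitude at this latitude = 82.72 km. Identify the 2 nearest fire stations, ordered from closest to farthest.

E11, E7

Distances from 42.006°N, 11.159°E:
E12: √((-0.006·111.32)² + (0.001·82.72)²) = √(0.44612 + 0.00684) = 0.673 km
E7: √((0.000·111.32)² + (0.003·82.72)²) = √(0.00000 + 0.06158) = 0.248 km
E20: √((0.007·111.32)² + (-0.008·82.72)²) = √(0.60721 + 0.43793) = 1.022 km
E11: √((-0.001·111.32)² + (0.002·82.72)²) = √(0.01239 + 0.02737) = 0.199 km
E1: √((0.011·111.32)² + (0.010·82.72)²) = √(1.49945 + 0.68426) = 1.478 km
E6: √((0.000·111.32)² + (-0.011·82.72)²) = √(0.00000 + 0.82795) = 0.910 km
E9: √((0.001·111.32)² + (0.005·82.72)²) = √(0.01239 + 0.17106) = 0.428 km
E15: √((0.002·111.32)² + (-0.009·82.72)²) = √(0.04957 + 0.55425) = 0.777 km
E17: √((0.003·111.32)² + (-0.005·82.72)²) = √(0.11153 + 0.17106) = 0.532 km
E4: √((0.003·111.32)² + (0.011·82.72)²) = √(0.11153 + 0.82795) = 0.969 km
E14: √((0.009·111.32)² + (0.002·82.72)²) = √(1.00376 + 0.02737) = 1.015 km
E3: √((-0.017·111.32)² + (0.011·82.72)²) = √(3.58133 + 0.82795) = 2.100 km
Sorted: E11 (0.199 km) < E7 (0.248 km) < E9 (0.428 km) < E17 (0.532 km) < …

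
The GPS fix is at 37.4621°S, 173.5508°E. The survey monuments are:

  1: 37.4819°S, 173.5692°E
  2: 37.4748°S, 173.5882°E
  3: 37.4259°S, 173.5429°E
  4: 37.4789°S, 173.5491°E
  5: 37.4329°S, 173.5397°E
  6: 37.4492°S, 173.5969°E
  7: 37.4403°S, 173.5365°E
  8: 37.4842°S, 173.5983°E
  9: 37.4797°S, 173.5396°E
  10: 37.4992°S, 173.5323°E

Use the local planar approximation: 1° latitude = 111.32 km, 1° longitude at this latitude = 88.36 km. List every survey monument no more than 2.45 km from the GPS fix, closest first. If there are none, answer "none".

Distances from 37.4621°S, 173.5508°E:
1: 2.7389 km
2: 3.5944 km
3: 4.0898 km
4: 1.8762 km
5: 3.3953 km
6: 4.3191 km
7: 2.7360 km
8: 4.8650 km
9: 2.1950 km
10: 4.4417 km
Threshold 2.45 km: 4 (1.8762 km), 9 (2.1950 km) are within range.

4, 9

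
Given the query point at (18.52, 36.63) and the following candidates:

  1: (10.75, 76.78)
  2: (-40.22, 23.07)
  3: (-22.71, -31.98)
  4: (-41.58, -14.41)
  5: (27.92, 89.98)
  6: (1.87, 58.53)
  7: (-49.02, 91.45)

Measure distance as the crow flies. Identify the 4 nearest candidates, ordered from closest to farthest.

6, 1, 5, 2

Distances from (18.52, 36.63):
1: 40.89
2: 60.28
3: 80.05
4: 78.85
5: 54.17
6: 27.51
7: 86.99
Sorted: 6 (27.51) < 1 (40.89) < 5 (54.17) < 2 (60.28) < 4 (78.85) < 3 (80.05) < …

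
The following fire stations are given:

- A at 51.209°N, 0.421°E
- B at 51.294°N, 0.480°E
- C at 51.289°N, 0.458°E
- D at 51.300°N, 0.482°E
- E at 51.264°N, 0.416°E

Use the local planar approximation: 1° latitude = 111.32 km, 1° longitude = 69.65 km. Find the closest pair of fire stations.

B and D

Pairwise distances:
A–B: 10.316 km
A–C: 9.271 km
A–D: 10.985 km
A–E: 6.132 km
B–C: 1.630 km
B–D: 0.682 km
B–E: 5.570 km
C–D: 2.072 km
C–E: 4.038 km
D–E: 6.099 km
Closest pair: B–D at 0.682 km.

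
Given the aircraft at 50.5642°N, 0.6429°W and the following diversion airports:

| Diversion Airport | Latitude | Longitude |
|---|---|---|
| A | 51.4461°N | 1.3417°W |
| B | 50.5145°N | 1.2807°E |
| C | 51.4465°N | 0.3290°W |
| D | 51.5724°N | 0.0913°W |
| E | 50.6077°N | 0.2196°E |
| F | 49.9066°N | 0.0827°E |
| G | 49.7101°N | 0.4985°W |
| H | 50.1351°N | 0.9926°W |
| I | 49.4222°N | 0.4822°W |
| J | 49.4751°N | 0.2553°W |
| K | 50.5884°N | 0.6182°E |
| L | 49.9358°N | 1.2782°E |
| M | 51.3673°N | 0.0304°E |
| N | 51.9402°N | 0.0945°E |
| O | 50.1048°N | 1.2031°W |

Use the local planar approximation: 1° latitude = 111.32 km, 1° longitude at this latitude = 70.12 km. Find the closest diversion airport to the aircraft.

H

Distances from 50.5642°N, 0.6429°W:
A: 109.7221 km
B: 134.9963 km
C: 100.6537 km
D: 118.7106 km
E: 60.6721 km
F: 89.1488 km
G: 95.6160 km
H: 53.6936 km
I: 127.6259 km
J: 124.2476 km
K: 88.4694 km
L: 151.7880 km
M: 101.1015 km
N: 161.6680 km
O: 64.4853 km
Minimum: H at 53.6936 km.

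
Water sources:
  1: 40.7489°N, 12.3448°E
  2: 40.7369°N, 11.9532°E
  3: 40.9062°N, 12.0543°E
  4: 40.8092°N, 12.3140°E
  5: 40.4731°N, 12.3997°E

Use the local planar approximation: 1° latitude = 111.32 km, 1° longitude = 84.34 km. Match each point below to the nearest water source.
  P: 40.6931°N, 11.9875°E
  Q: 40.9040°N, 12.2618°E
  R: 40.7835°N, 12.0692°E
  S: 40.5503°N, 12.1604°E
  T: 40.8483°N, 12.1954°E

P→2; Q→4; R→2; S→5; T→4

P at 40.6931°N, 11.9875°E:
  1: √((0.0558·111.32)² + (0.3573·84.34)²) = √(38.584670 + 908.099059) = 30.7682 km
  2: √((0.0438·111.32)² + (-0.0343·84.34)²) = √(23.773582 + 8.368651) = 5.6694 km
  3: √((0.2131·111.32)² + (0.0668·84.34)²) = √(562.747138 + 31.740964) = 24.3821 km
  4: √((0.1161·111.32)² + (0.3265·84.34)²) = √(167.036290 + 758.286920) = 30.4191 km
  5: √((-0.2200·111.32)² + (0.4122·84.34)²) = √(599.779692 + 1208.601609) = 42.5251 km
  → nearest: 2 (5.6694 km)
Q at 40.9040°N, 12.2618°E:
  1: √((-0.1551·111.32)² + (0.0830·84.34)²) = √(298.105501 + 49.003080) = 18.6309 km
  2: √((-0.1671·111.32)² + (-0.3086·84.34)²) = √(346.018481 + 677.421595) = 31.9912 km
  3: √((0.0022·111.32)² + (-0.2075·84.34)²) = √(0.059978 + 306.269250) = 17.5023 km
  4: √((-0.0948·111.32)² + (0.0522·84.34)²) = √(111.368679 + 19.382429) = 11.4346 km
  5: √((-0.4309·111.32)² + (0.1379·84.34)²) = √(2300.908686 + 135.268205) = 49.3576 km
  → nearest: 4 (11.4346 km)
R at 40.7835°N, 12.0692°E:
  1: √((-0.0346·111.32)² + (0.2756·84.34)²) = √(14.835377 + 540.288371) = 23.5611 km
  2: √((-0.0466·111.32)² + (-0.1160·84.34)²) = √(26.910281 + 95.715698) = 11.0737 km
  3: √((0.1227·111.32)² + (-0.0149·84.34)²) = √(186.567298 + 1.579209) = 13.7167 km
  4: √((0.0257·111.32)² + (0.2448·84.34)²) = √(8.184886 + 426.275154) = 20.8437 km
  5: √((-0.3104·111.32)² + (0.3305·84.34)²) = √(1193.960119 + 776.980503) = 44.3953 km
  → nearest: 2 (11.0737 km)
S at 40.5503°N, 12.1604°E:
  1: √((0.1986·111.32)² + (0.1844·84.34)²) = √(488.770385 + 241.873911) = 27.0304 km
  2: √((0.1866·111.32)² + (-0.2072·84.34)²) = √(431.488946 + 305.384293) = 27.1454 km
  3: √((0.3559·111.32)² + (-0.1061·84.34)²) = √(1569.648363 + 80.075187) = 40.6168 km
  4: √((0.2589·111.32)² + (0.1536·84.34)²) = √(830.635515 + 167.822283) = 31.5984 km
  5: √((-0.0772·111.32)² + (0.2393·84.34)²) = √(73.855186 + 407.335809) = 21.9361 km
  → nearest: 5 (21.9361 km)
T at 40.8483°N, 12.1954°E:
  1: √((-0.0994·111.32)² + (0.1494·84.34)²) = √(122.438828 + 158.769979) = 16.7693 km
  2: √((-0.1114·111.32)² + (-0.2422·84.34)²) = √(153.785991 + 417.268375) = 23.8967 km
  3: √((0.0579·111.32)² + (-0.1411·84.34)²) = √(41.543542 + 141.618901) = 13.5338 km
  4: √((-0.0391·111.32)² + (0.1186·84.34)²) = √(18.945231 + 100.054487) = 10.9087 km
  5: √((-0.3752·111.32)² + (0.2043·84.34)²) = √(1744.504342 + 296.895713) = 45.1819 km
  → nearest: 4 (10.9087 km)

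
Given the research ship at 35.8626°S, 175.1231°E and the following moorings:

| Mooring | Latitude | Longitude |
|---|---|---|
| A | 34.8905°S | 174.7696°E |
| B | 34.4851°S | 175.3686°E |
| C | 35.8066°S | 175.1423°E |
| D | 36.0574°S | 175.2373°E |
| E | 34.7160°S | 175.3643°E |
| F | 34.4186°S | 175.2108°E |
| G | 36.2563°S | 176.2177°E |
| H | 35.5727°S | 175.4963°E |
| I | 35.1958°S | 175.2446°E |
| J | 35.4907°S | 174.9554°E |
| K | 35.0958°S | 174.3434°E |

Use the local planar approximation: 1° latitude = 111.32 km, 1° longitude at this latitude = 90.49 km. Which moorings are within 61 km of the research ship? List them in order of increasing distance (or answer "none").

Distances from 35.8626°S, 175.1231°E:
A: 112.8430 km
B: 154.9441 km
C: 6.4715 km
D: 24.0216 km
E: 129.4922 km
F: 160.9419 km
G: 108.3132 km
H: 46.7112 km
I: 75.0380 km
J: 44.0935 km
K: 110.7446 km
Threshold 61 km: C (6.4715 km), D (24.0216 km), J (44.0935 km), H (46.7112 km) are within range.

C, D, J, H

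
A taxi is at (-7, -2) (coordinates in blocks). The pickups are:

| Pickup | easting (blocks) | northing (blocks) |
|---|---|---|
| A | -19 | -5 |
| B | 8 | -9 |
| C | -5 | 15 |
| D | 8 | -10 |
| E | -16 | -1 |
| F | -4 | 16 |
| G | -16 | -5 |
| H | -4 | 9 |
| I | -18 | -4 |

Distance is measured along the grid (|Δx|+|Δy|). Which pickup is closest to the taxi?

E

Distances from (-7, -2):
A: 15 blocks
B: 22 blocks
C: 19 blocks
D: 23 blocks
E: 10 blocks
F: 21 blocks
G: 12 blocks
H: 14 blocks
I: 13 blocks
Minimum: E at 10 blocks.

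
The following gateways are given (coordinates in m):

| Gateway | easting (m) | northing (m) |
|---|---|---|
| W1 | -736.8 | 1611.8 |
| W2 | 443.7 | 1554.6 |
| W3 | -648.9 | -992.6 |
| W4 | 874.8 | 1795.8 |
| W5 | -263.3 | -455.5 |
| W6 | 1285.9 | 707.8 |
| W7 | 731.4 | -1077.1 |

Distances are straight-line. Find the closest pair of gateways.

Pairwise distances:
W2–W4: 494.0 m
W3–W5: 661.2 m
W4–W6: 1163.1 m
W5–W7: 1173.0 m
W1–W2: 1181.9 m
W2–W6: 1194.3 m
W3–W7: 1382.9 m
W1–W4: 1622.1 m
W6–W7: 1869.0 m
W5–W6: 1937.3 m
W1–W5: 2120.8 m
W2–W5: 2130.8 m
W1–W6: 2215.5 m
W4–W5: 2522.6 m
W3–W6: 2575.8 m
W1–W3: 2605.9 m
W2–W7: 2647.4 m
W2–W3: 2771.6 m
W4–W7: 2876.5 m
W1–W7: 3063.6 m
W3–W4: 3177.6 m
Closest pair: W2–W4 at 494.0 m.

W2 and W4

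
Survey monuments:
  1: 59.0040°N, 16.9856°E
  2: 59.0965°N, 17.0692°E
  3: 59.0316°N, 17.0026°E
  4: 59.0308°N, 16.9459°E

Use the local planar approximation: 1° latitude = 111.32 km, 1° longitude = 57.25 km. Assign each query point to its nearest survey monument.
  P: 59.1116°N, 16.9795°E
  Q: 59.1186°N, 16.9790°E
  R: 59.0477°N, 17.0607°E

P at 59.1116°N, 16.9795°E:
  1: 11.9831 km
  2: 5.4034 km
  3: 9.0033 km
  4: 9.1980 km
  → nearest: 2 (5.4034 km)
Q at 59.1186°N, 16.9790°E:
  1: 12.7629 km
  2: 5.7200 km
  3: 9.7786 km
  4: 9.9559 km
  → nearest: 2 (5.7200 km)
R at 59.0477°N, 17.0607°E:
  1: 6.4924 km
  2: 5.4542 km
  3: 3.7784 km
  4: 6.8363 km
  → nearest: 3 (3.7784 km)

P→2; Q→2; R→3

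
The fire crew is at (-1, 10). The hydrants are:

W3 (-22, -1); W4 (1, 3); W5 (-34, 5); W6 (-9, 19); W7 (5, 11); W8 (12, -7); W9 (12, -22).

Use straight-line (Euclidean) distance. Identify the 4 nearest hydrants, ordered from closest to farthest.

W7, W4, W6, W8

Distances from (-1, 10):
W3: √((-21)² + (-11)²) = √(441.000 + 121.000) = 23.7
W4: √((2)² + (-7)²) = √(4.000 + 49.000) = 7.3
W5: √((-33)² + (-5)²) = √(1089.000 + 25.000) = 33.4
W6: √((-8)² + (9)²) = √(64.000 + 81.000) = 12.0
W7: √((6)² + (1)²) = √(36.000 + 1.000) = 6.1
W8: √((13)² + (-17)²) = √(169.000 + 289.000) = 21.4
W9: √((13)² + (-32)²) = √(169.000 + 1024.000) = 34.5
Sorted: W7 (6.1) < W4 (7.3) < W6 (12.0) < W8 (21.4) < W3 (23.7) < W5 (33.4) < …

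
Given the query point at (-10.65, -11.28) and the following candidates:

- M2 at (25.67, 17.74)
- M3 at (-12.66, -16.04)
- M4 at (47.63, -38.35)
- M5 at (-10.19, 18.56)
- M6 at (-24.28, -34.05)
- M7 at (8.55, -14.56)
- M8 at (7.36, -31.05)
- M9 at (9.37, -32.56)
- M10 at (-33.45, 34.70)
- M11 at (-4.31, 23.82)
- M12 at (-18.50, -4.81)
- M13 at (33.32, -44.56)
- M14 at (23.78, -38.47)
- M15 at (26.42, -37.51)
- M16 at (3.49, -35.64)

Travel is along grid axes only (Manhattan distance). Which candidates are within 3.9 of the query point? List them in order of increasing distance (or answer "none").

Distances from (-10.65, -11.28):
M2: |36.32| + |29.02| = 36.32 + 29.02 = 65.34
M3: |-2.01| + |-4.76| = 2.01 + 4.76 = 6.77
M4: |58.28| + |-27.07| = 58.28 + 27.07 = 85.35
M5: |0.46| + |29.84| = 0.46 + 29.84 = 30.30
M6: |-13.63| + |-22.77| = 13.63 + 22.77 = 36.40
M7: |19.20| + |-3.28| = 19.20 + 3.28 = 22.48
M8: |18.01| + |-19.77| = 18.01 + 19.77 = 37.78
M9: |20.02| + |-21.28| = 20.02 + 21.28 = 41.30
M10: |-22.80| + |45.98| = 22.80 + 45.98 = 68.78
M11: |6.34| + |35.10| = 6.34 + 35.10 = 41.44
M12: |-7.85| + |6.47| = 7.85 + 6.47 = 14.32
M13: |43.97| + |-33.28| = 43.97 + 33.28 = 77.25
M14: |34.43| + |-27.19| = 34.43 + 27.19 = 61.62
M15: |37.07| + |-26.23| = 37.07 + 26.23 = 63.30
M16: |14.14| + |-24.36| = 14.14 + 24.36 = 38.50
Threshold 3.9: none within range.

none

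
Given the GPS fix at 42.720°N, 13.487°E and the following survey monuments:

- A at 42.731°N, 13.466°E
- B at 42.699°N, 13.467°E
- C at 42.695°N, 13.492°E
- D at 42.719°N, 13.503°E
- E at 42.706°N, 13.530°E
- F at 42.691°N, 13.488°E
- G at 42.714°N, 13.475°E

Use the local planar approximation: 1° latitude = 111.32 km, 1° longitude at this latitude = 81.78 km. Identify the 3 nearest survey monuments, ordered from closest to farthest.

Distances from 42.720°N, 13.487°E:
A: 2.109 km
B: 2.853 km
C: 2.813 km
D: 1.313 km
E: 3.846 km
F: 3.229 km
G: 1.187 km
Sorted: G (1.187 km) < D (1.313 km) < A (2.109 km) < C (2.813 km) < B (2.853 km) < …

G, D, A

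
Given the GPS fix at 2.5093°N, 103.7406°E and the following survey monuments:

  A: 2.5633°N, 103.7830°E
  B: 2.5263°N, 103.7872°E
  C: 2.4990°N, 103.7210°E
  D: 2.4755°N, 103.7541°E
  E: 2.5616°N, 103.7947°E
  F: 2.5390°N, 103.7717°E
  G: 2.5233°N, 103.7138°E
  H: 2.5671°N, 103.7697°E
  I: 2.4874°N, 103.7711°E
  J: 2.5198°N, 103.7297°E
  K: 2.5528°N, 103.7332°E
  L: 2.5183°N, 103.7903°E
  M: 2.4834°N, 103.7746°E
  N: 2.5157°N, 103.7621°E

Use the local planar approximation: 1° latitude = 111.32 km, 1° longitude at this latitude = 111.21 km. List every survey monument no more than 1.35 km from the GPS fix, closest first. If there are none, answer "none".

none

Distances from 2.5093°N, 103.7406°E:
A: √((0.0540·111.32)² + (0.0424·111.21)²) = √(36.135487 + 22.234092) = 7.6400 km
B: √((0.0170·111.32)² + (0.0466·111.21)²) = √(3.581329 + 26.857125) = 5.5171 km
C: √((-0.0103·111.32)² + (-0.0196·111.21)²) = √(1.314682 + 4.751162) = 2.4629 km
D: √((-0.0338·111.32)² + (0.0135·111.21)²) = √(14.157279 + 2.254007) = 4.0511 km
E: √((0.0523·111.32)² + (0.0541·111.21)²) = √(33.896103 + 36.197803) = 8.3722 km
F: √((0.0297·111.32)² + (0.0311·111.21)²) = √(10.930985 + 11.962128) = 4.7847 km
G: √((0.0140·111.32)² + (-0.0268·111.21)²) = √(2.428860 + 8.882951) = 3.3633 km
H: √((0.0578·111.32)² + (0.0291·111.21)²) = √(41.400165 + 10.473062) = 7.2023 km
I: √((-0.0219·111.32)² + (0.0305·111.21)²) = √(5.943395 + 11.505020) = 4.1771 km
J: √((0.0105·111.32)² + (-0.0109·111.21)²) = √(1.366234 + 1.469402) = 1.6839 km
K: √((0.0435·111.32)² + (-0.0074·111.21)²) = √(23.449031 + 0.677253) = 4.9119 km
L: √((0.0090·111.32)² + (0.0497·111.21)²) = √(1.003764 + 30.549243) = 5.6172 km
M: √((-0.0259·111.32)² + (0.0340·111.21)²) = √(8.312773 + 14.297020) = 4.7550 km
N: √((0.0064·111.32)² + (0.0215·111.21)²) = √(0.507582 + 5.716953) = 2.4949 km
Threshold 1.35 km: none within range.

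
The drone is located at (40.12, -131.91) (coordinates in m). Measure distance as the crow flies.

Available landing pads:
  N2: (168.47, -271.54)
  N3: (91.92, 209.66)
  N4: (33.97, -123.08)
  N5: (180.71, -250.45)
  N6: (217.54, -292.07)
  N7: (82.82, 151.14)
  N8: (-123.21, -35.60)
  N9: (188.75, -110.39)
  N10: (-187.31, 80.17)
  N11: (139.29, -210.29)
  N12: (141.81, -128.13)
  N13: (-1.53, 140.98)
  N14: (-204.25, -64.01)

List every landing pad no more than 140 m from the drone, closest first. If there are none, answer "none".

Distances from (40.12, -131.91):
N2: √((128.35)² + (-139.63)²) = √(16473.7225 + 19496.5369) = 189.66 m
N3: √((51.80)² + (341.57)²) = √(2683.2400 + 116670.0649) = 345.48 m
N4: √((-6.15)² + (8.83)²) = √(37.8225 + 77.9689) = 10.76 m
N5: √((140.59)² + (-118.54)²) = √(19765.5481 + 14051.7316) = 183.89 m
N6: √((177.42)² + (-160.16)²) = √(31477.8564 + 25651.2256) = 239.02 m
N7: √((42.70)² + (283.05)²) = √(1823.2900 + 80117.3025) = 286.25 m
N8: √((-163.33)² + (96.31)²) = √(26676.6889 + 9275.6161) = 189.61 m
N9: √((148.63)² + (21.52)²) = √(22090.8769 + 463.1104) = 150.18 m
N10: √((-227.43)² + (212.08)²) = √(51724.4049 + 44977.9264) = 310.97 m
N11: √((99.17)² + (-78.38)²) = √(9834.6889 + 6143.4244) = 126.40 m
N12: √((101.69)² + (3.78)²) = √(10340.8561 + 14.2884) = 101.76 m
N13: √((-41.65)² + (272.89)²) = √(1734.7225 + 74468.9521) = 276.05 m
N14: √((-244.37)² + (67.90)²) = √(59716.6969 + 4610.4100) = 253.63 m
Threshold 140 m: N4 (10.76 m), N12 (101.76 m), N11 (126.40 m) are within range.

N4, N12, N11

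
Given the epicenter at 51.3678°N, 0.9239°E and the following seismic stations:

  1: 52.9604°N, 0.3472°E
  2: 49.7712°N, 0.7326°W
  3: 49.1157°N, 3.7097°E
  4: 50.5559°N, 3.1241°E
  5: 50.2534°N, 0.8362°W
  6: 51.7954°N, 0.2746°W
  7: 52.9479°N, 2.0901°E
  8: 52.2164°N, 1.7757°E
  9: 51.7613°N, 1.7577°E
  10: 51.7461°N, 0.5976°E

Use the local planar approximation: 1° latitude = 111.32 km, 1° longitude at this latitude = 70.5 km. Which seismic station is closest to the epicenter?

Distances from 51.3678°N, 0.9239°E:
1: √((1.5926·111.32)² + (-0.5767·70.5)²) = √(31431.117206 + 1653.020109) = 181.8905 km
2: √((-1.5966·111.32)² + (-1.6565·70.5)²) = √(31589.201288 + 13638.327481) = 212.6676 km
3: √((-2.2521·111.32)² + (2.7858·70.5)²) = √(62852.381295 + 38572.527921) = 318.4728 km
4: √((-0.8119·111.32)² + (2.2002·70.5)²) = √(8168.672379 + 24060.384019) = 179.5245 km
5: √((-1.1144·111.32)² + (-1.7601·70.5)²) = √(15389.645010 + 15397.595978) = 175.4629 km
6: √((0.4276·111.32)² + (-1.1985·70.5)²) = √(2265.801127 + 7139.278283) = 96.9798 km
7: √((1.5801·111.32)² + (1.1662·70.5)²) = √(30939.660328 + 6759.651532) = 194.1631 km
8: √((0.8486·111.32)² + (0.8518·70.5)²) = √(8923.853874 + 3606.230694) = 111.9379 km
9: √((0.3935·111.32)² + (0.8338·70.5)²) = √(1918.827212 + 3455.429332) = 73.3093 km
10: √((0.3783·111.32)² + (-0.3263·70.5)²) = √(1773.450528 + 529.190917) = 47.9858 km
Minimum: 10 at 47.9858 km.

10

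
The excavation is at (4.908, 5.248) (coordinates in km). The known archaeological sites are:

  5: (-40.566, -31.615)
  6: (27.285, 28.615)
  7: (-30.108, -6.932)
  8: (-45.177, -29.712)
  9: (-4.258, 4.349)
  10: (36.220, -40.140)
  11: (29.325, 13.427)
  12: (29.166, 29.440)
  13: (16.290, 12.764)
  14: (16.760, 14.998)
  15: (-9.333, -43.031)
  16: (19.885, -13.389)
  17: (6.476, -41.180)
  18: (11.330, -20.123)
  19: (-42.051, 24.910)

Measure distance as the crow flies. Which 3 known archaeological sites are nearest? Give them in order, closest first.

9, 13, 14

Distances from (4.908, 5.248):
5: √((-45.474)² + (-36.863)²) = √(2067.88468 + 1358.88077) = 58.539 km
6: √((22.377)² + (23.367)²) = √(500.73013 + 546.01669) = 32.353 km
7: √((-35.016)² + (-12.180)²) = √(1226.12026 + 148.35240) = 37.074 km
8: √((-50.085)² + (-34.960)²) = √(2508.50723 + 1222.20160) = 61.080 km
9: √((-9.166)² + (-0.899)²) = √(84.01556 + 0.80820) = 9.210 km
10: √((31.312)² + (-45.388)²) = √(980.44134 + 2060.07054) = 55.141 km
11: √((24.417)² + (8.179)²) = √(596.18989 + 66.89604) = 25.750 km
12: √((24.258)² + (24.192)²) = √(588.45056 + 585.25286) = 34.259 km
13: √((11.382)² + (7.516)²) = √(129.54992 + 56.49026) = 13.640 km
14: √((11.852)² + (9.750)²) = √(140.46990 + 95.06250) = 15.347 km
15: √((-14.241)² + (-48.279)²) = √(202.80608 + 2330.86184) = 50.336 km
16: √((14.977)² + (-18.637)²) = √(224.31053 + 347.33777) = 23.909 km
17: √((1.568)² + (-46.428)²) = √(2.45862 + 2155.55918) = 46.454 km
18: √((6.422)² + (-25.371)²) = √(41.24208 + 643.68764) = 26.171 km
19: √((-46.959)² + (19.662)²) = √(2205.14768 + 386.59424) = 50.909 km
Sorted: 9 (9.210 km) < 13 (13.640 km) < 14 (15.347 km) < 16 (23.909 km) < 11 (25.750 km) < …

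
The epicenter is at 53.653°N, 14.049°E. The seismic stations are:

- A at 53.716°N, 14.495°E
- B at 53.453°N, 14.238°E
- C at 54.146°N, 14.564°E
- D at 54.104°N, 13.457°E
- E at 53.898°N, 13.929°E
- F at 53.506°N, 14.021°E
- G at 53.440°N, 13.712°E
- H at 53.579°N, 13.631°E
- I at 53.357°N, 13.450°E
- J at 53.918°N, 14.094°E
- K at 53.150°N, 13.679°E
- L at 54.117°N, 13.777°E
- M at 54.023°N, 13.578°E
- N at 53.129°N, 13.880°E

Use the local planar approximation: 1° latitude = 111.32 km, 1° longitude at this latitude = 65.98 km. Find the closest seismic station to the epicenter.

F

Distances from 53.653°N, 14.049°E:
A: √((0.063·111.32)² + (0.446·65.98)²) = √(49.18441 + 865.95304) = 30.251 km
B: √((-0.200·111.32)² + (0.189·65.98)²) = √(495.68570 + 155.50639) = 25.518 km
C: √((0.493·111.32)² + (0.515·65.98)²) = √(3011.89782 + 1154.62001) = 64.549 km
D: √((0.451·111.32)² + (-0.592·65.98)²) = √(2520.57416 + 1525.69610) = 63.610 km
E: √((0.245·111.32)² + (-0.120·65.98)²) = √(743.83835 + 62.68839) = 28.399 km
F: √((-0.147·111.32)² + (-0.028·65.98)²) = √(267.78181 + 3.41303) = 16.468 km
G: √((-0.213·111.32)² + (-0.337·65.98)²) = √(562.21911 + 494.40679) = 32.506 km
H: √((-0.074·111.32)² + (-0.418·65.98)²) = √(67.85937 + 760.63654) = 28.784 km
I: √((-0.296·111.32)² + (-0.599·65.98)²) = √(1085.74995 + 1561.99006) = 51.456 km
J: √((0.265·111.32)² + (0.045·65.98)²) = √(870.23820 + 8.81555) = 29.649 km
K: √((-0.503·111.32)² + (-0.370·65.98)²) = √(3135.32356 + 595.97504) = 61.084 km
L: √((0.464·111.32)² + (-0.272·65.98)²) = √(2667.97869 + 322.07902) = 54.681 km
M: √((0.370·111.32)² + (-0.471·65.98)²) = √(1696.48429 + 965.75382) = 51.597 km
N: √((-0.524·111.32)² + (-0.169·65.98)²) = √(3402.58489 + 124.33633) = 59.388 km
Minimum: F at 16.468 km.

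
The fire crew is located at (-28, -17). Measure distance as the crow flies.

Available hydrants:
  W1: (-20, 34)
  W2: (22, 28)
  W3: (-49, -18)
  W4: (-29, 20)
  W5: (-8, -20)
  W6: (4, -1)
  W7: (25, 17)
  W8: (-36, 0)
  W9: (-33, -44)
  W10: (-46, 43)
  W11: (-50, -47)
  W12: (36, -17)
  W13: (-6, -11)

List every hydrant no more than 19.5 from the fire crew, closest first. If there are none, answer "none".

Distances from (-28, -17):
W1: √((8)² + (51)²) = √(64.000 + 2601.000) = 51.6
W2: √((50)² + (45)²) = √(2500.000 + 2025.000) = 67.3
W3: √((-21)² + (-1)²) = √(441.000 + 1.000) = 21.0
W4: √((-1)² + (37)²) = √(1.000 + 1369.000) = 37.0
W5: √((20)² + (-3)²) = √(400.000 + 9.000) = 20.2
W6: √((32)² + (16)²) = √(1024.000 + 256.000) = 35.8
W7: √((53)² + (34)²) = √(2809.000 + 1156.000) = 63.0
W8: √((-8)² + (17)²) = √(64.000 + 289.000) = 18.8
W9: √((-5)² + (-27)²) = √(25.000 + 729.000) = 27.5
W10: √((-18)² + (60)²) = √(324.000 + 3600.000) = 62.6
W11: √((-22)² + (-30)²) = √(484.000 + 900.000) = 37.2
W12: √((64)² + (0)²) = √(4096.000 + 0.000) = 64.0
W13: √((22)² + (6)²) = √(484.000 + 36.000) = 22.8
Threshold 19.5: W8 (18.8) is within range.

W8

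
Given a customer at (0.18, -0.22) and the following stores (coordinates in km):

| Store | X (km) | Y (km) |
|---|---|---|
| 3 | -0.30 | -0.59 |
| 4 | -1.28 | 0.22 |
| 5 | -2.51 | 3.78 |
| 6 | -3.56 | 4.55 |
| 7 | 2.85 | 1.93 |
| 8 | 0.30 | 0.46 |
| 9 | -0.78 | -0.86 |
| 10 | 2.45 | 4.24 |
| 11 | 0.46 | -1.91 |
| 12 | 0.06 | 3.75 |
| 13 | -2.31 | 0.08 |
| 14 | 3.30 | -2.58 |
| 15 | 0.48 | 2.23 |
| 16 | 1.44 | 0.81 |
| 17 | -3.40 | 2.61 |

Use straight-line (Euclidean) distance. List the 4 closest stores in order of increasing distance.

Distances from (0.18, -0.22):
3: 0.61 km
4: 1.52 km
5: 4.82 km
6: 6.06 km
7: 3.43 km
8: 0.69 km
9: 1.15 km
10: 5.00 km
11: 1.71 km
12: 3.97 km
13: 2.51 km
14: 3.91 km
15: 2.47 km
16: 1.63 km
17: 4.56 km
Sorted: 3 (0.61 km) < 8 (0.69 km) < 9 (1.15 km) < 4 (1.52 km) < 16 (1.63 km) < 11 (1.71 km) < …

3, 8, 9, 4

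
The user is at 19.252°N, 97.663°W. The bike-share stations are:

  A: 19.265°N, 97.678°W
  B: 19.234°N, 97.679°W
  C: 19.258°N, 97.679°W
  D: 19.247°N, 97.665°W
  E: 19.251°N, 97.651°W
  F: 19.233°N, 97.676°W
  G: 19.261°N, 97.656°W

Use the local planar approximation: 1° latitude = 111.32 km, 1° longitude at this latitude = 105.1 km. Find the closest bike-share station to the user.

Distances from 19.252°N, 97.663°W:
A: √((0.013·111.32)² + (-0.015·105.1)²) = √(2.09427 + 2.48535) = 2.140 km
B: √((-0.018·111.32)² + (-0.016·105.1)²) = √(4.01505 + 2.82778) = 2.616 km
C: √((0.006·111.32)² + (-0.016·105.1)²) = √(0.44612 + 2.82778) = 1.809 km
D: √((-0.005·111.32)² + (-0.002·105.1)²) = √(0.30980 + 0.04418) = 0.595 km
E: √((-0.001·111.32)² + (0.012·105.1)²) = √(0.01239 + 1.59063) = 1.266 km
F: √((-0.019·111.32)² + (-0.013·105.1)²) = √(4.47356 + 1.86678) = 2.518 km
G: √((0.009·111.32)² + (0.007·105.1)²) = √(1.00376 + 0.54125) = 1.243 km
Minimum: D at 0.595 km.

D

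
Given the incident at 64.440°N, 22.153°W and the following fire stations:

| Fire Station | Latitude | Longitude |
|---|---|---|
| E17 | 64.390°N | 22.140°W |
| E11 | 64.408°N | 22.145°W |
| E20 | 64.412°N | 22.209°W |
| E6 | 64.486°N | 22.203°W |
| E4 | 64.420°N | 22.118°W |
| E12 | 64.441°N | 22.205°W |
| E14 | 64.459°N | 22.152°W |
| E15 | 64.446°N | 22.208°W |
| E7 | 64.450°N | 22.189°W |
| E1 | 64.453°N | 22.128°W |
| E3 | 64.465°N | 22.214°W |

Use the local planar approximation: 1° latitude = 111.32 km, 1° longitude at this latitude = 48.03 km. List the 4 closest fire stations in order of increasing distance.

E1, E7, E14, E12

Distances from 64.440°N, 22.153°W:
E17: 5.601 km
E11: 3.583 km
E20: 4.117 km
E6: 5.656 km
E4: 2.790 km
E12: 2.500 km
E14: 2.116 km
E15: 2.725 km
E7: 2.056 km
E1: 1.880 km
E3: 4.041 km
Sorted: E1 (1.880 km) < E7 (2.056 km) < E14 (2.116 km) < E12 (2.500 km) < E15 (2.725 km) < E4 (2.790 km) < …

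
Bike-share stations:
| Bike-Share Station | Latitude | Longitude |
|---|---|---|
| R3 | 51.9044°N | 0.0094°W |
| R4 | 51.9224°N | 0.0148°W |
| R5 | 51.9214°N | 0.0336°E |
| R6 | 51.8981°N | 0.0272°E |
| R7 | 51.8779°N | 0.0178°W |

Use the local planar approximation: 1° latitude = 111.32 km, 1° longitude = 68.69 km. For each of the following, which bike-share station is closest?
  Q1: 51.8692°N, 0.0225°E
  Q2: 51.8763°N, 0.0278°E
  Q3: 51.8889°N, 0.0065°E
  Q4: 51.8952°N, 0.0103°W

Q1→R7; Q2→R6; Q3→R6; Q4→R3

Q1 at 51.8692°N, 0.0225°E:
  R3: 4.4895 km
  R4: 6.4527 km
  R5: 5.8607 km
  R6: 3.2333 km
  R7: 2.9327 km
  → nearest: R7 (2.9327 km)
Q2 at 51.8763°N, 0.0278°E:
  R3: 4.0391 km
  R4: 5.9075 km
  R5: 5.0363 km
  R6: 2.4271 km
  R7: 3.1373 km
  → nearest: R6 (2.4271 km)
Q3 at 51.8889°N, 0.0065°E:
  R3: 2.0421 km
  R4: 4.0060 km
  R5: 4.0687 km
  R6: 1.7523 km
  R7: 2.0702 km
  → nearest: R6 (1.7523 km)
Q4 at 51.8952°N, 0.0103°W:
  R3: 1.0260 km
  R4: 3.0436 km
  R5: 4.1952 km
  R6: 2.5960 km
  R7: 1.9936 km
  → nearest: R3 (1.0260 km)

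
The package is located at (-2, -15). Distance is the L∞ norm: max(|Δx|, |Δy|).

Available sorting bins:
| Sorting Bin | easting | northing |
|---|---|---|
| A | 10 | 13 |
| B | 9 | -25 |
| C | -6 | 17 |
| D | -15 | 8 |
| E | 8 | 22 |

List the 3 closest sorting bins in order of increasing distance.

B, D, A

Distances from (-2, -15):
A: max(|12|, |28|) = 28
B: max(|11|, |-10|) = 11
C: max(|-4|, |32|) = 32
D: max(|-13|, |23|) = 23
E: max(|10|, |37|) = 37
Sorted: B (11) < D (23) < A (28) < C (32) < E (37)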